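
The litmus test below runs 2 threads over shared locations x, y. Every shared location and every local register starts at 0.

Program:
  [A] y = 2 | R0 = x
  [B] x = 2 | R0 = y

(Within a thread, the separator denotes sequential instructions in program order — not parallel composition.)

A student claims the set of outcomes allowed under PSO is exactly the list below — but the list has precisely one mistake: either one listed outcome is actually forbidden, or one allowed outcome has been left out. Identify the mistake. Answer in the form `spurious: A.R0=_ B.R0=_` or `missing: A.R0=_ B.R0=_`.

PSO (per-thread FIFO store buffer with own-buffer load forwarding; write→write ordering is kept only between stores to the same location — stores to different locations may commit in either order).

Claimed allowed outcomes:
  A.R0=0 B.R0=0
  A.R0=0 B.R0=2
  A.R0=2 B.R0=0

outcome vector order: (A.R0,B.R0)
PSO: 4 outcomes — {(0,0) (0,2) (2,0) (2,2)}
PSO∖claimed = {(2,2)}

missing: A.R0=2 B.R0=2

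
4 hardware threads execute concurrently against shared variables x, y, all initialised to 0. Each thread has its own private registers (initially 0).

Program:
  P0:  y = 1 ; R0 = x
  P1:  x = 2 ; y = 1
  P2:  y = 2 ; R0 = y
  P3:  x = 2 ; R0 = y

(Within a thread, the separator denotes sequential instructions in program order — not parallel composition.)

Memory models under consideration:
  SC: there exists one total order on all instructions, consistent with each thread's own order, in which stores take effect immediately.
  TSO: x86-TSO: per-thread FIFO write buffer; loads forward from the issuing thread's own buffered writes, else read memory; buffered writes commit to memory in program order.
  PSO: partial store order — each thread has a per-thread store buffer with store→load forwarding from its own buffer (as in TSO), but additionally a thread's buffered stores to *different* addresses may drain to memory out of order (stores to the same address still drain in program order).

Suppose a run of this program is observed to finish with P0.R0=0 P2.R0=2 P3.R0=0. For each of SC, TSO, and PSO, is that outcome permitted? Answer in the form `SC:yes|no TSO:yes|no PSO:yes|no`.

outcome vector order: (P0.R0,P2.R0,P3.R0)
under SC → 011 012 021 022 210 211 212 220 221 222
under TSO → 010 011 012 020 021 022 210 211 212 220 221 222
under PSO → 010 011 012 020 021 022 210 211 212 220 221 222
target 020 ∈ {TSO,PSO}

SC:no TSO:yes PSO:yes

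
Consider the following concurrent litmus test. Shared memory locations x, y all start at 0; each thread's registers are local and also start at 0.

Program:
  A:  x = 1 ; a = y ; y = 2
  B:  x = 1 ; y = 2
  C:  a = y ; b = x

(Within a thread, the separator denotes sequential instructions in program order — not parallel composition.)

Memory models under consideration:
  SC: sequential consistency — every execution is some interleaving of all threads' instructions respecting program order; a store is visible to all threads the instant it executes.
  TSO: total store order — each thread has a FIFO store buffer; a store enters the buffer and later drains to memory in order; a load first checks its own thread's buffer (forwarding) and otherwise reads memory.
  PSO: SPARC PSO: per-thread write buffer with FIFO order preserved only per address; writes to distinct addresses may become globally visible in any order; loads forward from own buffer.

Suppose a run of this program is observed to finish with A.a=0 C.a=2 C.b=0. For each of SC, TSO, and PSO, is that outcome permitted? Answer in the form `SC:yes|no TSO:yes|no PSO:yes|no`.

outcome vector order: (A.a,C.a,C.b)
SC (6): <0 0 0>; <0 0 1>; <0 2 1>; <2 0 0>; <2 0 1>; <2 2 1>
TSO (6): <0 0 0>; <0 0 1>; <0 2 1>; <2 0 0>; <2 0 1>; <2 2 1>
PSO (8): <0 0 0>; <0 0 1>; <0 2 0>; <0 2 1>; <2 0 0>; <2 0 1>; <2 2 0>; <2 2 1>
target <0 2 0> ∈ {PSO}

SC:no TSO:no PSO:yes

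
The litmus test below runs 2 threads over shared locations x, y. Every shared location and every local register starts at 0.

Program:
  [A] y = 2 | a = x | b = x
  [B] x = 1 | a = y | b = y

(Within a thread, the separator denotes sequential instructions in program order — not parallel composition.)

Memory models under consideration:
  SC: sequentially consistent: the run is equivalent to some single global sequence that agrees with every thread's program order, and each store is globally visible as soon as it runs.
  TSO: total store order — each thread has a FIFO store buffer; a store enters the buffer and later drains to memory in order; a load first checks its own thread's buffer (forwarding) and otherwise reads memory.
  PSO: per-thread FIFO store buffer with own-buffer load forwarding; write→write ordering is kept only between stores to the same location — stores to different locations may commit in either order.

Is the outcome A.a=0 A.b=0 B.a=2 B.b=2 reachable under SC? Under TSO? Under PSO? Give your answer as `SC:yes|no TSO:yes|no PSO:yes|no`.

outcome vector order: (A.a,A.b,B.a,B.b)
SC: 5 outcomes — {0022; 0122; 1100; 1102; 1122}
TSO: 9 outcomes — {0000; 0002; 0022; 0100; 0102; 0122; 1100; 1102; 1122}
PSO: 9 outcomes — {0000; 0002; 0022; 0100; 0102; 0122; 1100; 1102; 1122}
target 0022 ∈ {SC,TSO,PSO}

SC:yes TSO:yes PSO:yes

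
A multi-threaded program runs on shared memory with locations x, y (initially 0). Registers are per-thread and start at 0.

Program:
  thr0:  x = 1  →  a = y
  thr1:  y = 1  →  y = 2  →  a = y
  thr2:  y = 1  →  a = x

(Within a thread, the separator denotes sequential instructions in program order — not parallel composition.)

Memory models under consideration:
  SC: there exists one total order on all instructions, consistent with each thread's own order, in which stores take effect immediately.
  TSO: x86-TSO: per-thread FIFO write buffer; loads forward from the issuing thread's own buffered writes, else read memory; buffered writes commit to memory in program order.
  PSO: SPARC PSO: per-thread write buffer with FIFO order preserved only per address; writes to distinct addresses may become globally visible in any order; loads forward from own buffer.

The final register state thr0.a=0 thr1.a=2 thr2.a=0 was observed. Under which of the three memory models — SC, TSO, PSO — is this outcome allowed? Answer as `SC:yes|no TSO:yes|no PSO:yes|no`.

outcome vector order: (thr0.a,thr1.a,thr2.a)
SC: 9 outcomes — {0/1/1 0/2/1 1/1/0 1/1/1 1/2/0 1/2/1 2/1/1 2/2/0 2/2/1}
TSO: 12 outcomes — {0/1/0 0/1/1 0/2/0 0/2/1 1/1/0 1/1/1 1/2/0 1/2/1 2/1/0 2/1/1 2/2/0 2/2/1}
PSO: 12 outcomes — {0/1/0 0/1/1 0/2/0 0/2/1 1/1/0 1/1/1 1/2/0 1/2/1 2/1/0 2/1/1 2/2/0 2/2/1}
target 0/2/0 ∈ {TSO,PSO}

SC:no TSO:yes PSO:yes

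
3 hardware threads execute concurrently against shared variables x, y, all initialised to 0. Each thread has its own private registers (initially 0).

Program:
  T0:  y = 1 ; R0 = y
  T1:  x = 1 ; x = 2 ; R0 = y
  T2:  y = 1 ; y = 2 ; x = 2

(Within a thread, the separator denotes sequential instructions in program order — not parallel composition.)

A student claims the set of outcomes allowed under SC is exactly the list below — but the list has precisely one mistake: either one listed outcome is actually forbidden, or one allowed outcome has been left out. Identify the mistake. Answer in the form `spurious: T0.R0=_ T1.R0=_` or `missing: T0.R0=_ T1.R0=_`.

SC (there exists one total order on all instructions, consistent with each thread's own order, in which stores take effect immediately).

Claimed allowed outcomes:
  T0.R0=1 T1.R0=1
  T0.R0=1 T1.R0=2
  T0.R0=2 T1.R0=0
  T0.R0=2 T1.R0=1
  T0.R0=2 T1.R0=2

outcome vector order: (T0.R0,T1.R0)
SC: 6 outcomes — {<1 0>, <1 1>, <1 2>, <2 0>, <2 1>, <2 2>}
SC∖claimed = {<1 0>}

missing: T0.R0=1 T1.R0=0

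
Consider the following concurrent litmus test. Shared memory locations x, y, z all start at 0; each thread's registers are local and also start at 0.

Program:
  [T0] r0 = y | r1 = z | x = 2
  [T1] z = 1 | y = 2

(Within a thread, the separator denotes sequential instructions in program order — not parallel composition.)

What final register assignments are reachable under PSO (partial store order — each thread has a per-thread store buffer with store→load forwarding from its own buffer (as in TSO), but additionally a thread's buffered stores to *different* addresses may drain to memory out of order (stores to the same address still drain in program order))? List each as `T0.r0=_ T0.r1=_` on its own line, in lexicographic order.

T0.r0=0 T0.r1=0
T0.r0=0 T0.r1=1
T0.r0=2 T0.r1=0
T0.r0=2 T0.r1=1

outcome vector order: (T0.r0,T0.r1)
|PSO outcomes| = 4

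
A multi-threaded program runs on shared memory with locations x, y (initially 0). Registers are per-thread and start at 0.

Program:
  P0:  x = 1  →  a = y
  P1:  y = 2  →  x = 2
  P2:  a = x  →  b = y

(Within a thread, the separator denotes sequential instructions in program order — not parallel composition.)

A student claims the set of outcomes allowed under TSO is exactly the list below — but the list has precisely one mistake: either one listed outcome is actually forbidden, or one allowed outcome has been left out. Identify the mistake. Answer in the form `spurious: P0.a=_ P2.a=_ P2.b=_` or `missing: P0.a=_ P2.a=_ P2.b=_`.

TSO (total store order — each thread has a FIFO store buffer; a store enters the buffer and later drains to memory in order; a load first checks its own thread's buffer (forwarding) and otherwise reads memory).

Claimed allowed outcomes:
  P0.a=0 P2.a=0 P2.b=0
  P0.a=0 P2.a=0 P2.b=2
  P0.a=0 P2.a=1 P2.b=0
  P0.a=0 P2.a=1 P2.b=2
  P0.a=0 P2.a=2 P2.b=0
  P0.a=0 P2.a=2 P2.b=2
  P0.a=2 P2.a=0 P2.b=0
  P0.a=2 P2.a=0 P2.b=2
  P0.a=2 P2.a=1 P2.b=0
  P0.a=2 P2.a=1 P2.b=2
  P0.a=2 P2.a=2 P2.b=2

outcome vector order: (P0.a,P2.a,P2.b)
TSO (10): <0 0 0>, <0 0 2>, <0 1 0>, <0 1 2>, <0 2 2>, <2 0 0>, <2 0 2>, <2 1 0>, <2 1 2>, <2 2 2>
claimed∖TSO = {<0 2 0>}

spurious: P0.a=0 P2.a=2 P2.b=0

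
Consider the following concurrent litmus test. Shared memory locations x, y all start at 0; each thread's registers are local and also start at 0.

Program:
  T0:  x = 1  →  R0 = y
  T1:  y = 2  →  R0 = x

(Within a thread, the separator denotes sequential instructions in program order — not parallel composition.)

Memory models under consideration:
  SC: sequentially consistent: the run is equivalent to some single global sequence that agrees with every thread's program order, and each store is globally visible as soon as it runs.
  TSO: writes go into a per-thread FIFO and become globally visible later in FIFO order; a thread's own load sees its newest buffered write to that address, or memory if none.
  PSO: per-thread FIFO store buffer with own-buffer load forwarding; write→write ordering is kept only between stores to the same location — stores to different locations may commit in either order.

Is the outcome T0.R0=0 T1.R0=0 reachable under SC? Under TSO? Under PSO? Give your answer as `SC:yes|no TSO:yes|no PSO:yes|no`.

SC:no TSO:yes PSO:yes

outcome vector order: (T0.R0,T1.R0)
under SC → (0,1); (2,0); (2,1)
under TSO → (0,0); (0,1); (2,0); (2,1)
under PSO → (0,0); (0,1); (2,0); (2,1)
target (0,0) ∈ {TSO,PSO}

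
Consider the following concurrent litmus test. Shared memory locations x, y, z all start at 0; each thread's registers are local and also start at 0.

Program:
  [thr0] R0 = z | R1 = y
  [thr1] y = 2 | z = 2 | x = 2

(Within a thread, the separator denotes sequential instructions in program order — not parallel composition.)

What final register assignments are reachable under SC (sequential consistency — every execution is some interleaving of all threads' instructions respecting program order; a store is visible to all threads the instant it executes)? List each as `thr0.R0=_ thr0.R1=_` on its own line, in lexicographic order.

thr0.R0=0 thr0.R1=0
thr0.R0=0 thr0.R1=2
thr0.R0=2 thr0.R1=2

outcome vector order: (thr0.R0,thr0.R1)
|SC outcomes| = 3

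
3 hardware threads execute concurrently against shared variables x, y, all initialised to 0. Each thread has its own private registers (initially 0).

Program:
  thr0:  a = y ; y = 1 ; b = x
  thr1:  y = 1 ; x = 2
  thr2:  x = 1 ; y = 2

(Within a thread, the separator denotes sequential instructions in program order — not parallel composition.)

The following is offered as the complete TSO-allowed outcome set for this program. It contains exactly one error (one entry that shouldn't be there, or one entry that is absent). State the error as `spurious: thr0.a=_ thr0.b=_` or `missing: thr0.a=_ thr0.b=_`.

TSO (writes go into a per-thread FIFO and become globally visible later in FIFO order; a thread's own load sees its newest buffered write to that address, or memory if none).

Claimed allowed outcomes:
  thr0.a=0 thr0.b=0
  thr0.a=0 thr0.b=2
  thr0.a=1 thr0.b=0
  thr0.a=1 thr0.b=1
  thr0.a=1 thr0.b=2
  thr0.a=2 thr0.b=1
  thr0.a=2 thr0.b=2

outcome vector order: (thr0.a,thr0.b)
TSO (8): 0/0 0/1 0/2 1/0 1/1 1/2 2/1 2/2
TSO∖claimed = {0/1}

missing: thr0.a=0 thr0.b=1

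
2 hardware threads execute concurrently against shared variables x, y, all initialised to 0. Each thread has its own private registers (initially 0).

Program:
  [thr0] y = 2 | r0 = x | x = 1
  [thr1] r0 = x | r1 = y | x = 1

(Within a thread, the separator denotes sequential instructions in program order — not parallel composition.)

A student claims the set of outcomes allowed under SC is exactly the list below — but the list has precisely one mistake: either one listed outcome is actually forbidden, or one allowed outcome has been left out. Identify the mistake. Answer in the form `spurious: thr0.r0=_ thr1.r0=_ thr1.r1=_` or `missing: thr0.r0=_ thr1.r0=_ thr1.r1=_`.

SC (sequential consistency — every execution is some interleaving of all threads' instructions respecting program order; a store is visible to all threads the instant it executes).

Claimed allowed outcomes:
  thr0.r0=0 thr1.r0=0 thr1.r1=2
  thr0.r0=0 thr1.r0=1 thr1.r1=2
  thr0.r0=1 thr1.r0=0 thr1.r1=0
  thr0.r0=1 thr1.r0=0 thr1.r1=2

outcome vector order: (thr0.r0,thr1.r0,thr1.r1)
[SC] allowed = {0/0/0; 0/0/2; 0/1/2; 1/0/0; 1/0/2}
SC∖claimed = {0/0/0}

missing: thr0.r0=0 thr1.r0=0 thr1.r1=0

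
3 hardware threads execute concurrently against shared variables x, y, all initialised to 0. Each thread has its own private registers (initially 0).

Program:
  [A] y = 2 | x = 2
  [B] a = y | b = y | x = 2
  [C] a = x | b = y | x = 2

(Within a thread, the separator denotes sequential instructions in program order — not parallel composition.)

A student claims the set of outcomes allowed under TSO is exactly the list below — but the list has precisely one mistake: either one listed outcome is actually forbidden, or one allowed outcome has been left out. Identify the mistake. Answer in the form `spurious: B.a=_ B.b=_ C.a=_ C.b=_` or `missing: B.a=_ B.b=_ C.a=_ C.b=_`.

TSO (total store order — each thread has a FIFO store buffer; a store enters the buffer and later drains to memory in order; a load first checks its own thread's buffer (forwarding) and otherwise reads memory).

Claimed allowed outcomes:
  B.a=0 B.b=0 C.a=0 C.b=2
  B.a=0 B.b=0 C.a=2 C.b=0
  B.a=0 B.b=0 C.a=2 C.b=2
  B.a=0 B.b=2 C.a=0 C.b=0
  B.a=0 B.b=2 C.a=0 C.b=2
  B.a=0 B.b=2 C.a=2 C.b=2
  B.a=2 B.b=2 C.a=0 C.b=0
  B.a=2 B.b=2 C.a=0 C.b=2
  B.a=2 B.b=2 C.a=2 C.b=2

outcome vector order: (B.a,B.b,C.a,C.b)
TSO (10): 0/0/0/0; 0/0/0/2; 0/0/2/0; 0/0/2/2; 0/2/0/0; 0/2/0/2; 0/2/2/2; 2/2/0/0; 2/2/0/2; 2/2/2/2
TSO∖claimed = {0/0/0/0}

missing: B.a=0 B.b=0 C.a=0 C.b=0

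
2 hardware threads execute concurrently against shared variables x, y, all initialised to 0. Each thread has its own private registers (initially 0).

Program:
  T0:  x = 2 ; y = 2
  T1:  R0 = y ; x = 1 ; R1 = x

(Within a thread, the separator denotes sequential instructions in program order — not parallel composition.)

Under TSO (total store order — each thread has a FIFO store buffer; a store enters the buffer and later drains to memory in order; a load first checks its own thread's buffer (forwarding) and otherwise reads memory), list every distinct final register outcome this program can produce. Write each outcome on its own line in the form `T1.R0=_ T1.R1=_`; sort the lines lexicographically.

T1.R0=0 T1.R1=1
T1.R0=0 T1.R1=2
T1.R0=2 T1.R1=1

outcome vector order: (T1.R0,T1.R1)
|TSO outcomes| = 3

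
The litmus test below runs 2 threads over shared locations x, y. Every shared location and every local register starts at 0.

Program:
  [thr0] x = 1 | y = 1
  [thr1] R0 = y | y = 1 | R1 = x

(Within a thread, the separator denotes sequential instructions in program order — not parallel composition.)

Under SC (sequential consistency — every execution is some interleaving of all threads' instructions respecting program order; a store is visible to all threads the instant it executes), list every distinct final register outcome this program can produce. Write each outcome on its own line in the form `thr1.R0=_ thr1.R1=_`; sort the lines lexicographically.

outcome vector order: (thr1.R0,thr1.R1)
|SC outcomes| = 3

thr1.R0=0 thr1.R1=0
thr1.R0=0 thr1.R1=1
thr1.R0=1 thr1.R1=1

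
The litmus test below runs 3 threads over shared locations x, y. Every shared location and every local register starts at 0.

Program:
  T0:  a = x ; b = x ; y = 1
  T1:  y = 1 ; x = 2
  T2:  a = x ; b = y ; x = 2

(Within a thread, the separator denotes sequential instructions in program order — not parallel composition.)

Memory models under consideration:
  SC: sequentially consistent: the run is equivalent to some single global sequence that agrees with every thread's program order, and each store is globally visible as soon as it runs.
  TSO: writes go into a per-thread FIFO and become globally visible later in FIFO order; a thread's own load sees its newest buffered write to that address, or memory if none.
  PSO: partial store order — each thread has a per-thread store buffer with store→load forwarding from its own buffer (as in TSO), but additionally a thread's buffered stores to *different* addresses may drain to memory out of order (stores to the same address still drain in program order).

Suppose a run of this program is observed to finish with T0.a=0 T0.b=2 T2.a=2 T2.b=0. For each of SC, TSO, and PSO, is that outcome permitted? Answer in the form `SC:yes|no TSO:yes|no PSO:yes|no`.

SC:no TSO:no PSO:yes

outcome vector order: (T0.a,T0.b,T2.a,T2.b)
[SC] allowed = {(0,0,0,0), (0,0,0,1), (0,0,2,1), (0,2,0,0), (0,2,0,1), (0,2,2,1), (2,2,0,0), (2,2,0,1), (2,2,2,1)}
[TSO] allowed = {(0,0,0,0), (0,0,0,1), (0,0,2,1), (0,2,0,0), (0,2,0,1), (0,2,2,1), (2,2,0,0), (2,2,0,1), (2,2,2,1)}
[PSO] allowed = {(0,0,0,0), (0,0,0,1), (0,0,2,0), (0,0,2,1), (0,2,0,0), (0,2,0,1), (0,2,2,0), (0,2,2,1), (2,2,0,0), (2,2,0,1), (2,2,2,0), (2,2,2,1)}
target (0,2,2,0) ∈ {PSO}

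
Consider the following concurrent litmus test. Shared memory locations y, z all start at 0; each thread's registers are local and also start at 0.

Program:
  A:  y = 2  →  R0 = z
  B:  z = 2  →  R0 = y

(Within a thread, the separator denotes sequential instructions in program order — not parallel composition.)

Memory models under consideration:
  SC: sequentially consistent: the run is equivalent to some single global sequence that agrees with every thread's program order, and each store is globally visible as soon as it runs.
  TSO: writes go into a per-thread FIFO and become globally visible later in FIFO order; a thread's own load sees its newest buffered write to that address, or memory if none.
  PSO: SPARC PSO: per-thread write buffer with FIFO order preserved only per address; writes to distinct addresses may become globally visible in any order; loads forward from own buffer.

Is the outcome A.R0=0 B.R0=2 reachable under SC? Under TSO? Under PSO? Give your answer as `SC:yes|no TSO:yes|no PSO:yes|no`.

outcome vector order: (A.R0,B.R0)
under SC → (0,2); (2,0); (2,2)
under TSO → (0,0); (0,2); (2,0); (2,2)
under PSO → (0,0); (0,2); (2,0); (2,2)
target (0,2) ∈ {SC,TSO,PSO}

SC:yes TSO:yes PSO:yes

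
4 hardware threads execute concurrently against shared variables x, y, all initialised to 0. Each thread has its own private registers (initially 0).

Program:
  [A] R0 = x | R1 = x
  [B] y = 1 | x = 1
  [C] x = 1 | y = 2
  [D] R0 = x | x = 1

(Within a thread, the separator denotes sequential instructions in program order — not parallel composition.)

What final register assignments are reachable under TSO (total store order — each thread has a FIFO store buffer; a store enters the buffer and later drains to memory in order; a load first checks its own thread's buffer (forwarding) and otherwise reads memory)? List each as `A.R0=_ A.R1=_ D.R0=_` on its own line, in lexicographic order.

outcome vector order: (A.R0,A.R1,D.R0)
|TSO outcomes| = 6

A.R0=0 A.R1=0 D.R0=0
A.R0=0 A.R1=0 D.R0=1
A.R0=0 A.R1=1 D.R0=0
A.R0=0 A.R1=1 D.R0=1
A.R0=1 A.R1=1 D.R0=0
A.R0=1 A.R1=1 D.R0=1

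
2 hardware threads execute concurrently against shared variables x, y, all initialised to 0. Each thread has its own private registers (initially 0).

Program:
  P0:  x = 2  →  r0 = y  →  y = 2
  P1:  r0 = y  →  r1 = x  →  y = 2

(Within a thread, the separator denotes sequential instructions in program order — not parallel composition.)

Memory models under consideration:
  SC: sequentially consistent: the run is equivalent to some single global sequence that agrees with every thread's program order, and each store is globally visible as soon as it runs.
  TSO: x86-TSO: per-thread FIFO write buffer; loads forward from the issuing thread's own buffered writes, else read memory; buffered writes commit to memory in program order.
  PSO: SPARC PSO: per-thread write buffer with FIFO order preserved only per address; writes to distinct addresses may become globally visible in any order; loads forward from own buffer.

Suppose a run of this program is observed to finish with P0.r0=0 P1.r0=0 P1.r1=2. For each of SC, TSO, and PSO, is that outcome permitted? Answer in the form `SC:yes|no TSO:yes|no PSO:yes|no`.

outcome vector order: (P0.r0,P1.r0,P1.r1)
SC (5): 000, 002, 022, 200, 202
TSO (5): 000, 002, 022, 200, 202
PSO (6): 000, 002, 020, 022, 200, 202
target 002 ∈ {SC,TSO,PSO}

SC:yes TSO:yes PSO:yes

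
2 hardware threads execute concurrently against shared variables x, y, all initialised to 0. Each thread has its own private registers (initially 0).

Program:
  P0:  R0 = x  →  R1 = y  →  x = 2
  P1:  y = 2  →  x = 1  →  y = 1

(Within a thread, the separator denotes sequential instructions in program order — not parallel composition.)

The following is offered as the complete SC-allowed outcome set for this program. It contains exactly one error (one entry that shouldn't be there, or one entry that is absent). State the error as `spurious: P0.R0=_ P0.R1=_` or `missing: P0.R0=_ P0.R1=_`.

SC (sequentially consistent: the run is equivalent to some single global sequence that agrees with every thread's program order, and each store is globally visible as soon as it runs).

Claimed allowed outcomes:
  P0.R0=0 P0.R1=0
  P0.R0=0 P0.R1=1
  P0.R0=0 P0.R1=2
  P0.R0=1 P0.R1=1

outcome vector order: (P0.R0,P0.R1)
SC: 5 outcomes — {00; 01; 02; 11; 12}
SC∖claimed = {12}

missing: P0.R0=1 P0.R1=2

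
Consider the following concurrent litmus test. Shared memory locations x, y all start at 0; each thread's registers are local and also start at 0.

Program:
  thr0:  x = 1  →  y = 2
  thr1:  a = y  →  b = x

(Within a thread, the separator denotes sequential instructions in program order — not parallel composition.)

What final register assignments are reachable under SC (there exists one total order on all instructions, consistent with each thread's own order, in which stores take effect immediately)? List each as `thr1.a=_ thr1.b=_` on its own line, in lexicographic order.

thr1.a=0 thr1.b=0
thr1.a=0 thr1.b=1
thr1.a=2 thr1.b=1

outcome vector order: (thr1.a,thr1.b)
|SC outcomes| = 3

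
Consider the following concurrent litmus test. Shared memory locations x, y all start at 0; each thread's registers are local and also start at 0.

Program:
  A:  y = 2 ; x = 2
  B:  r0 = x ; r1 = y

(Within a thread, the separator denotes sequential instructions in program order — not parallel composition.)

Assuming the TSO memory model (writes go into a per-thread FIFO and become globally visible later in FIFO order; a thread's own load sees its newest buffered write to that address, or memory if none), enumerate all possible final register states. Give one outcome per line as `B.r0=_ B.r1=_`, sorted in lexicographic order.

outcome vector order: (B.r0,B.r1)
|TSO outcomes| = 3

B.r0=0 B.r1=0
B.r0=0 B.r1=2
B.r0=2 B.r1=2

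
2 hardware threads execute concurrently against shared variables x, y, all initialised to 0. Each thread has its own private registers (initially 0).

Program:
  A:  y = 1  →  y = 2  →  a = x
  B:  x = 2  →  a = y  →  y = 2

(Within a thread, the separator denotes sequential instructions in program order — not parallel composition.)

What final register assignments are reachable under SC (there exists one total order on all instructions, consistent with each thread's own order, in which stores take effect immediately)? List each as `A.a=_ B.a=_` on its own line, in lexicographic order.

A.a=0 B.a=2
A.a=2 B.a=0
A.a=2 B.a=1
A.a=2 B.a=2

outcome vector order: (A.a,B.a)
|SC outcomes| = 4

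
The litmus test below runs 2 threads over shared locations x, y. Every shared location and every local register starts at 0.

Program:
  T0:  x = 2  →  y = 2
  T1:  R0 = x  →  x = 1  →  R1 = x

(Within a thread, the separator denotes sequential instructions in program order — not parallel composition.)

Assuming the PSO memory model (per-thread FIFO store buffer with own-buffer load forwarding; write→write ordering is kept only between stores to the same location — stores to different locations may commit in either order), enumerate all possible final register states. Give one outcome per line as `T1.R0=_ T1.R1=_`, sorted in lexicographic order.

outcome vector order: (T1.R0,T1.R1)
|PSO outcomes| = 3

T1.R0=0 T1.R1=1
T1.R0=0 T1.R1=2
T1.R0=2 T1.R1=1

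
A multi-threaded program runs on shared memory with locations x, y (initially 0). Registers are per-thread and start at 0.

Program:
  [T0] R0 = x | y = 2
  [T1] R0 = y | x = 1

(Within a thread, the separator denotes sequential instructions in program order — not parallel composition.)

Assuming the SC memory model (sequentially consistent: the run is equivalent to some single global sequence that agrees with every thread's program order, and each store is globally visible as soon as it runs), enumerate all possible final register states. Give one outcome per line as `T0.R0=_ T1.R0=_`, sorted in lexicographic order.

T0.R0=0 T1.R0=0
T0.R0=0 T1.R0=2
T0.R0=1 T1.R0=0

outcome vector order: (T0.R0,T1.R0)
|SC outcomes| = 3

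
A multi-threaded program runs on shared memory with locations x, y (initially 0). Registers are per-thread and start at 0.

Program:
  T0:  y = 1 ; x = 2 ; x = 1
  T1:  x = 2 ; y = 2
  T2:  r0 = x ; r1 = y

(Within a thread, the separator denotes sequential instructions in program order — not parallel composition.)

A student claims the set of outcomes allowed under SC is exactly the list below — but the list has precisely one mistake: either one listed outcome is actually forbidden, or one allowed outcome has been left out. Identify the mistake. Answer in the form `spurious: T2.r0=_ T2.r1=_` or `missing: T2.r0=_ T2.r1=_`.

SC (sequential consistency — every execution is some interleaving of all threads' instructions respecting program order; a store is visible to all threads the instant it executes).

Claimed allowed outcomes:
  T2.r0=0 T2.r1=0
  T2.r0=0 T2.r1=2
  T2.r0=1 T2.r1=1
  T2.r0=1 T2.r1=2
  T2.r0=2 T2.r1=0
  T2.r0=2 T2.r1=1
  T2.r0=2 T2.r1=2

missing: T2.r0=0 T2.r1=1

outcome vector order: (T2.r0,T2.r1)
SC (8): 0/0; 0/1; 0/2; 1/1; 1/2; 2/0; 2/1; 2/2
SC∖claimed = {0/1}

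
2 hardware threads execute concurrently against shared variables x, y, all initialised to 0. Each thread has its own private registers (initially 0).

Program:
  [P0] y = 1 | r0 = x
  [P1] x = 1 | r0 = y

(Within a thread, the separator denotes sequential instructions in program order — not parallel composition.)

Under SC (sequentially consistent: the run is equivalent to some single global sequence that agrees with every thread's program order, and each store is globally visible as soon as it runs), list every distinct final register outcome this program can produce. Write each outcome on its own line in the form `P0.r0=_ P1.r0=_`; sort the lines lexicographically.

outcome vector order: (P0.r0,P1.r0)
|SC outcomes| = 3

P0.r0=0 P1.r0=1
P0.r0=1 P1.r0=0
P0.r0=1 P1.r0=1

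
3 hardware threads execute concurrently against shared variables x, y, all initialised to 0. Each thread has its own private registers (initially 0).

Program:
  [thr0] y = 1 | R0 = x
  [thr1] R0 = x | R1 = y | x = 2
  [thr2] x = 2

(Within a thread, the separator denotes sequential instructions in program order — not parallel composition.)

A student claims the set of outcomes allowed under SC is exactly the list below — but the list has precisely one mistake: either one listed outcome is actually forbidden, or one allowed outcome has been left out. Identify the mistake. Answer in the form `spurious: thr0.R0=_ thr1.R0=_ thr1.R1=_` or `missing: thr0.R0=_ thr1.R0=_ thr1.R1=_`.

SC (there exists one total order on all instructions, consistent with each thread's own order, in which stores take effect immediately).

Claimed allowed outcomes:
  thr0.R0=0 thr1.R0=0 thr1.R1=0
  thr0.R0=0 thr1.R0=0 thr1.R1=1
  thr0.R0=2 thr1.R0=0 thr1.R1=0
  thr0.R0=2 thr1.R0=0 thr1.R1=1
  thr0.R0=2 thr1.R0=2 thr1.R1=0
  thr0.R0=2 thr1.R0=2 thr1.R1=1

outcome vector order: (thr0.R0,thr1.R0,thr1.R1)
[SC] allowed = {(0,0,0); (0,0,1); (0,2,1); (2,0,0); (2,0,1); (2,2,0); (2,2,1)}
SC∖claimed = {(0,2,1)}

missing: thr0.R0=0 thr1.R0=2 thr1.R1=1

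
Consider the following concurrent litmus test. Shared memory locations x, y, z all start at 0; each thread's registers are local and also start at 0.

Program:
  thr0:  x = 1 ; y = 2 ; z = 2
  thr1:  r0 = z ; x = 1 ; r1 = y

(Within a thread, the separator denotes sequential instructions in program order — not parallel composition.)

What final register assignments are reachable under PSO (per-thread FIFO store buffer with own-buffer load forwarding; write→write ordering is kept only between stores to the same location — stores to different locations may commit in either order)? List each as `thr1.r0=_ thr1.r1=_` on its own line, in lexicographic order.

outcome vector order: (thr1.r0,thr1.r1)
|PSO outcomes| = 4

thr1.r0=0 thr1.r1=0
thr1.r0=0 thr1.r1=2
thr1.r0=2 thr1.r1=0
thr1.r0=2 thr1.r1=2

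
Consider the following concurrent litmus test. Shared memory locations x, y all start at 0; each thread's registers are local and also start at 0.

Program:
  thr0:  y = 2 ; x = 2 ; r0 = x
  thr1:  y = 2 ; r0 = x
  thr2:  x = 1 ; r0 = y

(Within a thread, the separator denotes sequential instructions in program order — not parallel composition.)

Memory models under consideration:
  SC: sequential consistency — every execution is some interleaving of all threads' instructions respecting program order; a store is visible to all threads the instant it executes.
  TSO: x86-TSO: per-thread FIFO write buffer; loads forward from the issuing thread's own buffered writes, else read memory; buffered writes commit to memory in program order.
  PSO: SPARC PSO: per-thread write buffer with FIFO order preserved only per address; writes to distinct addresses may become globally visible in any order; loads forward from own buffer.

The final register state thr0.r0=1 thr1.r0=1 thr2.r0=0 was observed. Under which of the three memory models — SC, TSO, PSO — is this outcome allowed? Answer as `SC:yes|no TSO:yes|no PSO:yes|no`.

SC:no TSO:yes PSO:yes

outcome vector order: (thr0.r0,thr1.r0,thr2.r0)
SC (8): 1/0/2; 1/1/2; 1/2/2; 2/0/2; 2/1/0; 2/1/2; 2/2/0; 2/2/2
TSO (12): 1/0/0; 1/0/2; 1/1/0; 1/1/2; 1/2/0; 1/2/2; 2/0/0; 2/0/2; 2/1/0; 2/1/2; 2/2/0; 2/2/2
PSO (12): 1/0/0; 1/0/2; 1/1/0; 1/1/2; 1/2/0; 1/2/2; 2/0/0; 2/0/2; 2/1/0; 2/1/2; 2/2/0; 2/2/2
target 1/1/0 ∈ {TSO,PSO}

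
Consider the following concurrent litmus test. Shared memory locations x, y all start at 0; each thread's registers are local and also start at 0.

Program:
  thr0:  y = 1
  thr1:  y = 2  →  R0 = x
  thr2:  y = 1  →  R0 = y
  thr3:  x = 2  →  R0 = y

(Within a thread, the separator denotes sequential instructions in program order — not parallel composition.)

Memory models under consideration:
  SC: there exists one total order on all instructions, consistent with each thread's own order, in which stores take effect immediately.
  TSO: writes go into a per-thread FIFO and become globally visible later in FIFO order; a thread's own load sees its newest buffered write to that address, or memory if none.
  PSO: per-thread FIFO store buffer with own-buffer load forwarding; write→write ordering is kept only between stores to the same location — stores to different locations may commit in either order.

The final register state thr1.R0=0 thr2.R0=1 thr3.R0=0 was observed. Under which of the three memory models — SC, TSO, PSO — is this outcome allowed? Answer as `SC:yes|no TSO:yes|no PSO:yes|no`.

outcome vector order: (thr1.R0,thr2.R0,thr3.R0)
SC: 10 outcomes — {0/1/1, 0/1/2, 0/2/1, 0/2/2, 2/1/0, 2/1/1, 2/1/2, 2/2/0, 2/2/1, 2/2/2}
TSO: 12 outcomes — {0/1/0, 0/1/1, 0/1/2, 0/2/0, 0/2/1, 0/2/2, 2/1/0, 2/1/1, 2/1/2, 2/2/0, 2/2/1, 2/2/2}
PSO: 12 outcomes — {0/1/0, 0/1/1, 0/1/2, 0/2/0, 0/2/1, 0/2/2, 2/1/0, 2/1/1, 2/1/2, 2/2/0, 2/2/1, 2/2/2}
target 0/1/0 ∈ {TSO,PSO}

SC:no TSO:yes PSO:yes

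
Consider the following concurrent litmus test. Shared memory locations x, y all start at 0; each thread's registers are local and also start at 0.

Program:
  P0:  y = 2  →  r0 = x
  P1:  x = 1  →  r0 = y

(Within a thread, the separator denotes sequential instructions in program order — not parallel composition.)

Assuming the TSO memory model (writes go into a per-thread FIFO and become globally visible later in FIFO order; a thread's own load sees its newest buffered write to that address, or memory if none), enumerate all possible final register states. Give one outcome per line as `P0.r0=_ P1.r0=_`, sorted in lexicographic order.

P0.r0=0 P1.r0=0
P0.r0=0 P1.r0=2
P0.r0=1 P1.r0=0
P0.r0=1 P1.r0=2

outcome vector order: (P0.r0,P1.r0)
|TSO outcomes| = 4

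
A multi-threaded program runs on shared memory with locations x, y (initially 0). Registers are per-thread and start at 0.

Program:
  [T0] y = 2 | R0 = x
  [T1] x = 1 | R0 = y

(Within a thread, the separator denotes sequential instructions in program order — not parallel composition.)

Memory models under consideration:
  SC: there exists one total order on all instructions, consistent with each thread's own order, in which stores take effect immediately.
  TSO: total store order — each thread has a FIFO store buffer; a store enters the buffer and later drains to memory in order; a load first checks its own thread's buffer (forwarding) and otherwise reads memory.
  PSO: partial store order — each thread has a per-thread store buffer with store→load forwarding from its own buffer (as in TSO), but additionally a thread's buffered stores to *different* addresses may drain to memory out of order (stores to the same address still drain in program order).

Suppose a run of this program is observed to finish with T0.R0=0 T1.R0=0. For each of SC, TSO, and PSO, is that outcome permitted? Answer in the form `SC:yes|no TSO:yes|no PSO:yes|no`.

SC:no TSO:yes PSO:yes

outcome vector order: (T0.R0,T1.R0)
under SC → 0/2 1/0 1/2
under TSO → 0/0 0/2 1/0 1/2
under PSO → 0/0 0/2 1/0 1/2
target 0/0 ∈ {TSO,PSO}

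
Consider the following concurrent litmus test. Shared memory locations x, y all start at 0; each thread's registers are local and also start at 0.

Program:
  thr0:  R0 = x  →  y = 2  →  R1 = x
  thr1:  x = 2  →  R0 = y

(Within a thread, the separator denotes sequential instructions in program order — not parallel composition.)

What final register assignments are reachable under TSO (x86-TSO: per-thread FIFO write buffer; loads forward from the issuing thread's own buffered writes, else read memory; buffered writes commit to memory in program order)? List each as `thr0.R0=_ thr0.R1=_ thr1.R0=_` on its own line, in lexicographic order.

outcome vector order: (thr0.R0,thr0.R1,thr1.R0)
|TSO outcomes| = 6

thr0.R0=0 thr0.R1=0 thr1.R0=0
thr0.R0=0 thr0.R1=0 thr1.R0=2
thr0.R0=0 thr0.R1=2 thr1.R0=0
thr0.R0=0 thr0.R1=2 thr1.R0=2
thr0.R0=2 thr0.R1=2 thr1.R0=0
thr0.R0=2 thr0.R1=2 thr1.R0=2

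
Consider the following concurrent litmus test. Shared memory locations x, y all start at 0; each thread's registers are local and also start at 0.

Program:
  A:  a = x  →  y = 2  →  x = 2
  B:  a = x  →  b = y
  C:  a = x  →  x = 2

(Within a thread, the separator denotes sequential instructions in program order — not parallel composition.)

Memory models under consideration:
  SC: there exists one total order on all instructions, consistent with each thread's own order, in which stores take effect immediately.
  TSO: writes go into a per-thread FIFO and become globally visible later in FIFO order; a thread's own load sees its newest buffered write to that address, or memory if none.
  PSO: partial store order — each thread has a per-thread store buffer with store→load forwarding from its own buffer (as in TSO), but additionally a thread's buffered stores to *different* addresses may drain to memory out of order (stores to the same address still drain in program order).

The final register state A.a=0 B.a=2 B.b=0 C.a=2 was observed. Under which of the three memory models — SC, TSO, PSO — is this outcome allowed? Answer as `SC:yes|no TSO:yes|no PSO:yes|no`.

SC:no TSO:no PSO:yes

outcome vector order: (A.a,B.a,B.b,C.a)
under SC → 0000, 0002, 0020, 0022, 0200, 0220, 0222, 2000, 2020, 2200, 2220
under TSO → 0000, 0002, 0020, 0022, 0200, 0220, 0222, 2000, 2020, 2200, 2220
under PSO → 0000, 0002, 0020, 0022, 0200, 0202, 0220, 0222, 2000, 2020, 2200, 2220
target 0202 ∈ {PSO}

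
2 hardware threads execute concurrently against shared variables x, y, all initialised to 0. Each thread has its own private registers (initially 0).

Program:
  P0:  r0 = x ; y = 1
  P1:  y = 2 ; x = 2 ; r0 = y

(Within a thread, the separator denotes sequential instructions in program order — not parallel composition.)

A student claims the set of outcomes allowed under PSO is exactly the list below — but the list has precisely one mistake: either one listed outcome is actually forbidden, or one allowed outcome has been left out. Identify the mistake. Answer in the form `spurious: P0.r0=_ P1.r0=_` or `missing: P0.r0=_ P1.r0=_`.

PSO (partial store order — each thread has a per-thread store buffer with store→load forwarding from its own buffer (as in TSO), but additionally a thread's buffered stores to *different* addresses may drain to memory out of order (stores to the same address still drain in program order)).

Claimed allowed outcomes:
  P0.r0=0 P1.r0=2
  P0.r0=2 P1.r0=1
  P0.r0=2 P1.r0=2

outcome vector order: (P0.r0,P1.r0)
under PSO → <0 1>; <0 2>; <2 1>; <2 2>
PSO∖claimed = {<0 1>}

missing: P0.r0=0 P1.r0=1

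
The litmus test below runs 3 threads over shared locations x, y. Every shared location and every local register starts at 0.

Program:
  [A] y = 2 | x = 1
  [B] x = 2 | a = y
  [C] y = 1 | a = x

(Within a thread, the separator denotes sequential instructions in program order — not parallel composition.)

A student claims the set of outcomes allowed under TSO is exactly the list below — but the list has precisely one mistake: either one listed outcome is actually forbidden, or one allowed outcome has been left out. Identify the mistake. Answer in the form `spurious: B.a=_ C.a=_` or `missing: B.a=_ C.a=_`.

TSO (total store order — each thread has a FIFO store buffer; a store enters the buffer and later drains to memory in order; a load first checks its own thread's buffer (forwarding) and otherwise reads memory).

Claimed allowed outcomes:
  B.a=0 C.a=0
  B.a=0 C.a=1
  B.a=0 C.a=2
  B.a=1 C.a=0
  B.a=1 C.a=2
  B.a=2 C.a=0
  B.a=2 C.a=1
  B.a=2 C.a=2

missing: B.a=1 C.a=1

outcome vector order: (B.a,C.a)
under TSO → (0,0), (0,1), (0,2), (1,0), (1,1), (1,2), (2,0), (2,1), (2,2)
TSO∖claimed = {(1,1)}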